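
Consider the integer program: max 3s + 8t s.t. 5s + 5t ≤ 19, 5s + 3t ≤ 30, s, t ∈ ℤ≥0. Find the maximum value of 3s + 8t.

(s,t)=(0,3): 5·0+5·3=15≤19, 5·0+3·3=9≤30, objective 24.
(s,t)=(1,2): 5·1+5·2=15≤19, 5·1+3·2=11≤30, objective 19.
Maximum is 24 at (s,t)=(0,3).

24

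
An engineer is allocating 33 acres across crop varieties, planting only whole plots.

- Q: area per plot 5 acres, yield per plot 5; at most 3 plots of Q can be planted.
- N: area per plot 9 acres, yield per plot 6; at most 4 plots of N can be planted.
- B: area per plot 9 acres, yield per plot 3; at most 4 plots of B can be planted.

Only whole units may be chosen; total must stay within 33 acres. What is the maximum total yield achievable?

Q has the best ratio (5/5); taking only Q gives at most 3×5 = 15 (stopped by the supply cap of 3).
Mixing does better — 3×Q and 2×N: area 33 ≤ 33, yield 3·5 + 2·6 = 27.

27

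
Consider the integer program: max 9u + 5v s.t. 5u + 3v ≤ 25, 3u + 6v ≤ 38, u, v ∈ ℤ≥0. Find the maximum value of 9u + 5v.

45

(u,v)=(5,0): 5·5+3·0=25≤25, 3·5+6·0=15≤38, objective 45.
(u,v)=(4,1): 5·4+3·1=23≤25, 3·4+6·1=18≤38, objective 41.
Maximum is 45 at (u,v)=(5,0).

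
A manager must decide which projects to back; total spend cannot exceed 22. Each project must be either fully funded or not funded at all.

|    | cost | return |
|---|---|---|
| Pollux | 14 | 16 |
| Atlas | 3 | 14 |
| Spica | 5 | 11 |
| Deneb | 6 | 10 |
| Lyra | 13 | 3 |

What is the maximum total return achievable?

41

Allowing fractional choices, the relaxed optimum would be about 44.1, but projects are indivisible.
Pollux + Atlas + Spica: cost 14 + 3 + 5 = 22 ≤ 22, return 16 + 14 + 11 = 41.
Atlas + Spica + Deneb: cost 3 + 5 + 6 = 14 ≤ 22, return 14 + 11 + 10 = 35.
Pollux + Atlas: cost 14 + 3 = 17 ≤ 22, return 16 + 14 = 30.
Best is Pollux, Atlas, and Spica with total return 41.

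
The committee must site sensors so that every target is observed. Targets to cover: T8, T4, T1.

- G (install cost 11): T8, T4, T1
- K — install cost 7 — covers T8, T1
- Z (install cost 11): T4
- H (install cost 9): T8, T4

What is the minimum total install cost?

11

The greedy cost-per-new-target heuristic would pick K and H for 16, but a cheaper cover exists.
G alone covers T8, T4, T1 — every target.
Total install cost: 11.
No cover costs less than 11.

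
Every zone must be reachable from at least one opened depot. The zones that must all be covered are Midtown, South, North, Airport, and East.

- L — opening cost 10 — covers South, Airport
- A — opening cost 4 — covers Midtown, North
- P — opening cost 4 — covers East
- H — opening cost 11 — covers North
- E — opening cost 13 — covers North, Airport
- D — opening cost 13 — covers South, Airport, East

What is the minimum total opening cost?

17

This is an integer covering problem.
The greedy cost-per-new-zone heuristic would pick A, P, and L for 18, but a cheaper cover exists.
Choose A and D: together they cover Midtown, South, North, Airport, East — every zone.
Total opening cost: 4 + 13 = 17.
No cover costs less than 17.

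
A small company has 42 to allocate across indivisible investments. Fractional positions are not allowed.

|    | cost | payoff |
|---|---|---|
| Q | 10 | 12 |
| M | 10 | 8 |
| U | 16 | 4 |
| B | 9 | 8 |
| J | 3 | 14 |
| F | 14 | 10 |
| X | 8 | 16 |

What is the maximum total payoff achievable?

Allowing fractional choices, the relaxed optimum would be about 59.4, but investments are indivisible.
Q + M + B + J + X: cost 10 + 10 + 9 + 3 + 8 = 40 ≤ 42, payoff 12 + 8 + 8 + 14 + 16 = 58.
Q + B + J + X: cost 10 + 9 + 3 + 8 = 30 ≤ 42, payoff 12 + 8 + 14 + 16 = 50.
Q + J + F + X: cost 10 + 3 + 14 + 8 = 35 ≤ 42, payoff 12 + 14 + 10 + 16 = 52.
Best is Q, M, B, J, and X with total payoff 58.

58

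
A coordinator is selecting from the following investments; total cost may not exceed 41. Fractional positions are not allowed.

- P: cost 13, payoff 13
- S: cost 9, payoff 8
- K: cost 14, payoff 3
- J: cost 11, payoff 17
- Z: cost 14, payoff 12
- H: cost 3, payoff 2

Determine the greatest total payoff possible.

44

Allowing fractional choices, the relaxed optimum would be about 44.9, but investments are indivisible.
P + S + J + H: cost 13 + 9 + 11 + 3 = 36 ≤ 41, payoff 13 + 8 + 17 + 2 = 40.
P + J + Z + H: cost 13 + 11 + 14 + 3 = 41 ≤ 41, payoff 13 + 17 + 12 + 2 = 44.
P + J + Z: cost 13 + 11 + 14 = 38 ≤ 41, payoff 13 + 17 + 12 = 42.
Best is P, J, Z, and H with total payoff 44.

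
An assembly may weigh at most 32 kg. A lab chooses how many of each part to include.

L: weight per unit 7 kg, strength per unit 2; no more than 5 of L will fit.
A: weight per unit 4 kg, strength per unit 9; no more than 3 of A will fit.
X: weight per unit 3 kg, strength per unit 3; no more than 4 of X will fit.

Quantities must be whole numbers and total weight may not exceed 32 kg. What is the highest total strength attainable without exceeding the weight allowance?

A has the best ratio (9/4); taking only A gives at most 3×9 = 27 (stopped by the supply cap of 3).
Mixing does better — 1×L, 3×A, and 4×X: weight 31 ≤ 32, strength 1·2 + 3·9 + 4·3 = 41.

41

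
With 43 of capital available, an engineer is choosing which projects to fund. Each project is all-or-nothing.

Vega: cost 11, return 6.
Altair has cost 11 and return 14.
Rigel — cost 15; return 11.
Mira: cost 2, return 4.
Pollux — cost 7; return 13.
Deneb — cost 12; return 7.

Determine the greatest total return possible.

44

Allowing fractional choices, the relaxed optimum would be about 46.7, but projects are indivisible.
Altair + Rigel + Mira + Pollux: cost 11 + 15 + 2 + 7 = 35 ≤ 43, return 14 + 11 + 4 + 13 = 42.
Vega + Altair + Mira + Pollux + Deneb: cost 11 + 11 + 2 + 7 + 12 = 43 ≤ 43, return 6 + 14 + 4 + 13 + 7 = 44.
Best is Vega, Altair, Mira, Pollux, and Deneb with total return 44.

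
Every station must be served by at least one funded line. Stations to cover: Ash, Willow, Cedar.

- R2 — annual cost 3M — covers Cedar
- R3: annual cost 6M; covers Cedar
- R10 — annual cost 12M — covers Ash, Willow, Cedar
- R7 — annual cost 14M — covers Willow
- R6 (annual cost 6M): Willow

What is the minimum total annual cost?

This is a weighted set-cover instance.
The greedy cost-per-new-station heuristic would pick R2 and R10 for 15, but a cheaper cover exists.
R10 alone covers Ash, Willow, Cedar — every station.
Total annual cost: 12.
No cover costs less than 12.

12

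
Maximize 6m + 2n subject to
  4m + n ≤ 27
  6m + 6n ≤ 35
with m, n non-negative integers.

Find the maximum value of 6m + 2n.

30

(m,n)=(5,0) is feasible, giving 30.
(m,n)=(4,1) is feasible, giving 26.
(m,n)=(4,0) is feasible, giving 24.
No feasible integer point exceeds 30.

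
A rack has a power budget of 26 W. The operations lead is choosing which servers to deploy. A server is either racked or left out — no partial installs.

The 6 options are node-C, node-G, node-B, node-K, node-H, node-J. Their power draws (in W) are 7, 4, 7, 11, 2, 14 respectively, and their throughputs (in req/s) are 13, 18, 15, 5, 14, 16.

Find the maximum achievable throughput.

Allowing fractional choices, the relaxed optimum would be about 66.9, but servers are indivisible.
node-G + node-B + node-K + node-H: power draw 4 + 7 + 11 + 2 = 24 ≤ 26, throughput 18 + 15 + 5 + 14 = 52.
node-C + node-G + node-B + node-H: power draw 7 + 4 + 7 + 2 = 20 ≤ 26, throughput 13 + 18 + 15 + 14 = 60.
node-C + node-G + node-K + node-H: power draw 7 + 4 + 11 + 2 = 24 ≤ 26, throughput 13 + 18 + 5 + 14 = 50.
Best is node-C, node-G, node-B, and node-H with total throughput 60.

60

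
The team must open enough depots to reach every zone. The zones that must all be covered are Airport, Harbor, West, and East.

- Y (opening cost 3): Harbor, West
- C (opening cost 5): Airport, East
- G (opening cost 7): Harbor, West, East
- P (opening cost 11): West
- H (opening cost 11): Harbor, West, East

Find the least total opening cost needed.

This is a weighted set-cover instance.
Choose Y and C: together they cover Airport, Harbor, West, East — every zone.
Total opening cost: 3 + 5 = 8.
No cover costs less than 8.

8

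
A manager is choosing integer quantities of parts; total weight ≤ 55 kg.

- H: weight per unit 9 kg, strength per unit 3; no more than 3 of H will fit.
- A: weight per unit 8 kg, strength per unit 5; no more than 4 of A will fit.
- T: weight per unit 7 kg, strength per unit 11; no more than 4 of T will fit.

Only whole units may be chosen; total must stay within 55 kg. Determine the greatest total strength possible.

59

3×A and 4×T: weight 52 ≤ 55, strength 3·5 + 4·11 = 59.
1×H, 2×A, and 4×T: weight 53 ≤ 55, strength 1·3 + 2·5 + 4·11 = 57.
Best is 59.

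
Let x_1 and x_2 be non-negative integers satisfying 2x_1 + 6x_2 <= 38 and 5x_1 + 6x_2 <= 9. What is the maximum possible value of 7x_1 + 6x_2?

Relaxing integrality, the LP optimum is 12.60 at (x_1,x_2) = (1.8, 0), which is not an integer point.
(x_1,x_2)=(1,0): 2·1+6·0=2≤38, 5·1+6·0=5≤9, objective 7.
(x_1,x_2)=(0,1): 2·0+6·1=6≤38, 5·0+6·1=6≤9, objective 6.
The best lattice point is (1,0), giving 7.

7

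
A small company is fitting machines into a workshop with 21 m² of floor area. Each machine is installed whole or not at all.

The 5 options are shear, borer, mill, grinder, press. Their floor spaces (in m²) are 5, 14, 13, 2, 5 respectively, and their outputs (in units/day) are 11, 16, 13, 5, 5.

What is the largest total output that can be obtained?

32

Treat it as a binary knapsack problem.
shear + borer + grinder: floor space 5 + 14 + 2 = 21 ≤ 21, output 11 + 16 + 5 = 32.
shear + mill + grinder: floor space 5 + 13 + 2 = 20 ≤ 21, output 11 + 13 + 5 = 29.
shear + borer: floor space 5 + 14 = 19 ≤ 21, output 11 + 16 = 27.
Best is shear, borer, and grinder with total output 32.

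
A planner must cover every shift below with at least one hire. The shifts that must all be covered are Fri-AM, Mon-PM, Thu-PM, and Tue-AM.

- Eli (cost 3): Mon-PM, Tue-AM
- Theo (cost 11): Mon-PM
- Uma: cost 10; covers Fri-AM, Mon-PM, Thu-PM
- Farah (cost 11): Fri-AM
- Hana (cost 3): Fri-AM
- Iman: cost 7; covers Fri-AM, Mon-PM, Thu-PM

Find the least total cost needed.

10

This is a weighted set-cover instance.
The greedy cost-per-new-shift heuristic would pick Eli, Hana, and Iman for 13, but a cheaper cover exists.
Choose Eli and Iman: together they cover Fri-AM, Mon-PM, Thu-PM, Tue-AM — every shift.
Total cost: 3 + 7 = 10.
No cover costs less than 10.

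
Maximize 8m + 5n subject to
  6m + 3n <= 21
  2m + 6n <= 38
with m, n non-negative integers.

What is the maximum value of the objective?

33

The continuous relaxation peaks at (0.4, 6.2) with value 34.20; rounding to a feasible lattice point costs some objective.
(m,n)=(1,5) is feasible, giving 33.
(m,n)=(0,6) is feasible, giving 30.
(m,n)=(1,4) is feasible, giving 28.
The best lattice point is (1,5), giving 33.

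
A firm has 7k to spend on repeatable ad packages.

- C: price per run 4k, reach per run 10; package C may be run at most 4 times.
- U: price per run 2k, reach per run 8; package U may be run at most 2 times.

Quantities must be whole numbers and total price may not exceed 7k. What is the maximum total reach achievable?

This is a bounded integer knapsack.
U has the best ratio (8/2); taking only U gives at most 2×8 = 16 (stopped by the supply cap of 2).
Mixing does better — 1×C and 1×U: price 6 ≤ 7, reach 1·10 + 1·8 = 18.

18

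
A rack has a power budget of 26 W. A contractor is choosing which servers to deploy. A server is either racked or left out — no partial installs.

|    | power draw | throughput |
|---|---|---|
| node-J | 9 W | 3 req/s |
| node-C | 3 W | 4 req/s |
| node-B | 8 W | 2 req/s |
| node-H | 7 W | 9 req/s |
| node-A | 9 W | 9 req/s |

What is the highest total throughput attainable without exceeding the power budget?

Take node-C, node-H, and node-A: power draw 3 + 7 + 9 = 19 ≤ 26, throughput 4 + 9 + 9 = 22.
No other feasible combination does better.

22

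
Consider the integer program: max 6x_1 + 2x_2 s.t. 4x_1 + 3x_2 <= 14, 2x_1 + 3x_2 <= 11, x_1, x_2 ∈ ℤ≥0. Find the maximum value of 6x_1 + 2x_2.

Relaxing integrality, the LP optimum is 21.00 at (x_1,x_2) = (3.5, 0), which is not an integer point.
(x_1,x_2)=(3,0): 4·3+3·0=12≤14, 2·3+3·0=6≤11, objective 18.
(x_1,x_2)=(2,1): 4·2+3·1=11≤14, 2·2+3·1=7≤11, objective 14.
(x_1,x_2)=(2,0): 4·2+3·0=8≤14, 2·2+3·0=4≤11, objective 12.
Maximum is 18 at (x_1,x_2)=(3,0).

18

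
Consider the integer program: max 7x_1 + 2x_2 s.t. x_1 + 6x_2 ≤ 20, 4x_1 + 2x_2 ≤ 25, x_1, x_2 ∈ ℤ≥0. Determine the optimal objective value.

42

(x_1,x_2)=(6,0): 1·6+6·0=6≤20, 4·6+2·0=24≤25, objective 42.
(x_1,x_2)=(5,1): 1·5+6·1=11≤20, 4·5+2·1=22≤25, objective 37.
The best lattice point is (6,0), giving 42.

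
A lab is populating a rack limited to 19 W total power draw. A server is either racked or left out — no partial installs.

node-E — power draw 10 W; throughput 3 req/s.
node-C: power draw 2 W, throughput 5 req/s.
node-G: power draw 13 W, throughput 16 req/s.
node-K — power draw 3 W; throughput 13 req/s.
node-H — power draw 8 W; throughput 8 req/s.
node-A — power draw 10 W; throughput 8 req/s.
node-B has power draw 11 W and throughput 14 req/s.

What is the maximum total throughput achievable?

Treat it as a binary knapsack problem.
Take node-C, node-G, and node-K: power draw 2 + 13 + 3 = 18 ≤ 19, throughput 5 + 16 + 13 = 34.
No other feasible combination does better.

34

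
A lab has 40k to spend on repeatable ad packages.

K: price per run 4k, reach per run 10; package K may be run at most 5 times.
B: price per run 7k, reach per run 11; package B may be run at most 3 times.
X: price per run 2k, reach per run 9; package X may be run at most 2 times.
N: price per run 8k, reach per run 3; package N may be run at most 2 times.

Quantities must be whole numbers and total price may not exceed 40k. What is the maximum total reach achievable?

This is a bounded integer knapsack.
X has the best ratio (9/2); taking only X gives at most 2×9 = 18 (stopped by the supply cap of 2).
Mixing does better — 5×K, 2×B, and 2×X: price 38 ≤ 40, reach 5·10 + 2·11 + 2·9 = 90.

90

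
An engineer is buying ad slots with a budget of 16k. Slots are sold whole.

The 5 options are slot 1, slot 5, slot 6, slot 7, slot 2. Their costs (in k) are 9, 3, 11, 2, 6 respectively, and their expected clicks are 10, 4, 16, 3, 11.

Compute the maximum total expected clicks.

Treat it as a binary knapsack problem.
Allowing fractional choices, the relaxed optimum would be about 25.6, but ad slots are indivisible.
slot 5 + slot 6 + slot 7: cost 3 + 11 + 2 = 16 ≤ 16, expected clicks 4 + 16 + 3 = 23.
slot 1 + slot 2: cost 9 + 6 = 15 ≤ 16, expected clicks 10 + 11 = 21.
Best is slot 5, slot 6, and slot 7 with total expected clicks 23.

23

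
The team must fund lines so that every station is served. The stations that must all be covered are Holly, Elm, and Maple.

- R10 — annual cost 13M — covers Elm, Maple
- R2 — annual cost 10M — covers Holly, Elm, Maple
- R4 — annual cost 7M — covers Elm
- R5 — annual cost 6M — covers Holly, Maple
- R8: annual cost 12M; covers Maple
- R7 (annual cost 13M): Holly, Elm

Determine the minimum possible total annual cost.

10

The greedy cost-per-new-station heuristic would pick R5 and R4 for 13, but a cheaper cover exists.
R2 alone covers Holly, Elm, Maple — every station.
Total annual cost: 10.
No cover costs less than 10.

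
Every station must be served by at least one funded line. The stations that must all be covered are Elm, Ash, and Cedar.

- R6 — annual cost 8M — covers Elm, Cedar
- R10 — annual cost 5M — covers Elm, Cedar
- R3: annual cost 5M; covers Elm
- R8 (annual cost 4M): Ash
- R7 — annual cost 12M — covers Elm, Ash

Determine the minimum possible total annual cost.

Choose R10 and R8: together they cover Elm, Ash, Cedar — every station.
Total annual cost: 5 + 4 = 9.
No cover costs less than 9.

9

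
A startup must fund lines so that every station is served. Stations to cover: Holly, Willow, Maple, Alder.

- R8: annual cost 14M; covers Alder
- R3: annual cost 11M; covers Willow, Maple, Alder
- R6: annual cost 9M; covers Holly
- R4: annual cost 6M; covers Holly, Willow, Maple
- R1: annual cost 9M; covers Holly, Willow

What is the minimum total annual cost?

17

Choose R3 and R4: together they cover Holly, Willow, Maple, Alder — every station.
Total annual cost: 11 + 6 = 17.
No cover costs less than 17.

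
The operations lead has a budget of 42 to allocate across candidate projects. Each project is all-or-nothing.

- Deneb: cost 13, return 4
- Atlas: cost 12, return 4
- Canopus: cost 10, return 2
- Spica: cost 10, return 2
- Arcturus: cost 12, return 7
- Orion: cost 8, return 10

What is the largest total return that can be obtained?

23

Take Atlas, Canopus, Arcturus, and Orion: cost 12 + 10 + 12 + 8 = 42 ≤ 42, return 4 + 2 + 7 + 10 = 23.
No feasible combination exceeds this.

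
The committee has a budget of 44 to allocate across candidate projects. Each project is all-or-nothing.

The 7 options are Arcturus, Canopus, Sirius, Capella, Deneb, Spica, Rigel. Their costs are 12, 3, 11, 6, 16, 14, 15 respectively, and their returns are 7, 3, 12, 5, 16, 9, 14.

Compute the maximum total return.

Allowing fractional choices, the relaxed optimum would be about 44.1, but projects are indivisible.
Sirius + Deneb + Rigel: cost 11 + 16 + 15 = 42 ≤ 44, return 12 + 16 + 14 = 42.
Canopus + Sirius + Deneb + Spica: cost 3 + 11 + 16 + 14 = 44 ≤ 44, return 3 + 12 + 16 + 9 = 40.
Best is Sirius, Deneb, and Rigel with total return 42.

42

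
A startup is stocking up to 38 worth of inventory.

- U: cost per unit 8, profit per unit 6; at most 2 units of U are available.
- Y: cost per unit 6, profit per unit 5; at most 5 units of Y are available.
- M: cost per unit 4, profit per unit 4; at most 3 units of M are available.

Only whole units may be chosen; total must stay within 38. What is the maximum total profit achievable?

This is a bounded integer knapsack.
Take 5×Y and 2×M: cost 38 ≤ 38, profit 5·5 + 2·4 = 33.
No other integer combination yields more.

33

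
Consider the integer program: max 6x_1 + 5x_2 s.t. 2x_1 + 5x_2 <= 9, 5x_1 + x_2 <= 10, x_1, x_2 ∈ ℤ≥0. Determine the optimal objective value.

The continuous relaxation peaks at (1.78, 1.09) with value 16.13; rounding to a feasible lattice point costs some objective.
(x_1,x_2)=(2,0): 2·2+5·0=4≤9, 5·2+1·0=10≤10, objective 12.
(x_1,x_2)=(1,1): 2·1+5·1=7≤9, 5·1+1·1=6≤10, objective 11.
(x_1,x_2)=(1,0): 2·1+5·0=2≤9, 5·1+1·0=5≤10, objective 6.
No feasible integer point exceeds 12.

12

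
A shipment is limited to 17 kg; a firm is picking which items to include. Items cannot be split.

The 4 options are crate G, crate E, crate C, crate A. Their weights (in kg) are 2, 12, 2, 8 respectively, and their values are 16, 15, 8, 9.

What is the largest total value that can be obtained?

This is a 0-1 knapsack instance.
crate G + crate C + crate A: weight 2 + 2 + 8 = 12 ≤ 17, value 16 + 8 + 9 = 33.
crate G + crate E + crate C: weight 2 + 12 + 2 = 16 ≤ 17, value 16 + 15 + 8 = 39.
crate G + crate E: weight 2 + 12 = 14 ≤ 17, value 16 + 15 = 31.
Best is crate G, crate E, and crate C with total value 39.

39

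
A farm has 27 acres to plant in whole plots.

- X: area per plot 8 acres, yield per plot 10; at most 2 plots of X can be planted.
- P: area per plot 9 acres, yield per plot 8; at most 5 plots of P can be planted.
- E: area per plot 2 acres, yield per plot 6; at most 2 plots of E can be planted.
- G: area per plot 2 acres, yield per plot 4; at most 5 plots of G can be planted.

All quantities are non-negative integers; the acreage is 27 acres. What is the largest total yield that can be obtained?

44

E has the best ratio (6/2); taking only E gives at most 2×6 = 12 (stopped by the supply cap of 2).
Mixing does better — 2×X, 2×E, and 3×G: area 26 ≤ 27, yield 2·10 + 2·6 + 3·4 = 44.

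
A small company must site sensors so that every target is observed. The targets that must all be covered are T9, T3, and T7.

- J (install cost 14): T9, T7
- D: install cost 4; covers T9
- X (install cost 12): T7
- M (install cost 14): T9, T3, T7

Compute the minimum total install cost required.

This is an integer covering problem.
M alone covers T9, T3, T7 — every target.
Total install cost: 14.

14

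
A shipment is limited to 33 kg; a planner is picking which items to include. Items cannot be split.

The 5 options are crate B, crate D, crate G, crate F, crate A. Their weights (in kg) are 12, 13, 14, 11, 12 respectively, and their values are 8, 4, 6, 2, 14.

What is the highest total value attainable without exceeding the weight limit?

Take crate B and crate A: weight 12 + 12 = 24 ≤ 33, value 8 + 14 = 22.
No other feasible combination does better.

22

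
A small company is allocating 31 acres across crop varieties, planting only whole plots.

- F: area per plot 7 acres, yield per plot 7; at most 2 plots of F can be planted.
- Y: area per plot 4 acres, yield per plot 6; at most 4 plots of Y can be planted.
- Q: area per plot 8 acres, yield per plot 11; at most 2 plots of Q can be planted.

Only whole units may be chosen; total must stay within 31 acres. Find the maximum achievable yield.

42

Y has the best ratio (6/4); taking only Y gives at most 4×6 = 24 (stopped by the supply cap of 4).
Mixing does better — 1×F, 4×Y, and 1×Q: area 31 ≤ 31, yield 1·7 + 4·6 + 1·11 = 42.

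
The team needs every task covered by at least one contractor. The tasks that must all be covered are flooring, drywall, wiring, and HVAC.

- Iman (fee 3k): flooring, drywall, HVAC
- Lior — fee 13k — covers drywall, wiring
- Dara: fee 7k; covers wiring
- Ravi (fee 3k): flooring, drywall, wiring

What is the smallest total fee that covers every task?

Choose Iman and Ravi: together they cover flooring, drywall, wiring, HVAC — every task.
Total fee: 3 + 3 = 6.
No cover costs less than 6.

6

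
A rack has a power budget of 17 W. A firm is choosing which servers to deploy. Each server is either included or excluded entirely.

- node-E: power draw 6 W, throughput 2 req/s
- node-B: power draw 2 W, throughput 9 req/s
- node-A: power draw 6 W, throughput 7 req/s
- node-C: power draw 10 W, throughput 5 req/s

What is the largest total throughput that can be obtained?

18

Treat it as a binary knapsack problem.
node-B + node-C: power draw 2 + 10 = 12 ≤ 17, throughput 9 + 5 = 14.
node-B + node-A: power draw 2 + 6 = 8 ≤ 17, throughput 9 + 7 = 16.
node-E + node-B + node-A: power draw 6 + 2 + 6 = 14 ≤ 17, throughput 2 + 9 + 7 = 18.
Best is node-E, node-B, and node-A with total throughput 18.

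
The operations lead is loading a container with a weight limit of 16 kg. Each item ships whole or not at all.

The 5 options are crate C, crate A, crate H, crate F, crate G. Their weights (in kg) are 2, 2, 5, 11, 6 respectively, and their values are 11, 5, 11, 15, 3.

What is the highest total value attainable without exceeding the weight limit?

31

Treat it as a binary knapsack problem.
crate C + crate A + crate F: weight 2 + 2 + 11 = 15 ≤ 16, value 11 + 5 + 15 = 31.
crate C + crate A + crate H + crate G: weight 2 + 2 + 5 + 6 = 15 ≤ 16, value 11 + 5 + 11 + 3 = 30.
Best is crate C, crate A, and crate F with total value 31.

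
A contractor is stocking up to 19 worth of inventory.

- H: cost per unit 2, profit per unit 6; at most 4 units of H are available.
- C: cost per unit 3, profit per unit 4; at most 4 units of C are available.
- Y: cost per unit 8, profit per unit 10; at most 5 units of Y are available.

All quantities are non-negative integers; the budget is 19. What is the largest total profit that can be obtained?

This is a bounded integer knapsack.
H has the best ratio (6/2); taking only H gives at most 4×6 = 24 (stopped by the supply cap of 4).
Mixing does better — 4×H, 1×C, and 1×Y: cost 19 ≤ 19, profit 4·6 + 1·4 + 1·10 = 38.

38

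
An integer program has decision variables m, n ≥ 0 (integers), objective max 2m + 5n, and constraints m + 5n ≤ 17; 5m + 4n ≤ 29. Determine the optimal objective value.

19

(m,n)=(2,3): 1·2+5·3=17≤17, 5·2+4·3=22≤29, objective 19.
(m,n)=(4,2): 1·4+5·2=14≤17, 5·4+4·2=28≤29, objective 18.
Maximum is 19 at (m,n)=(2,3).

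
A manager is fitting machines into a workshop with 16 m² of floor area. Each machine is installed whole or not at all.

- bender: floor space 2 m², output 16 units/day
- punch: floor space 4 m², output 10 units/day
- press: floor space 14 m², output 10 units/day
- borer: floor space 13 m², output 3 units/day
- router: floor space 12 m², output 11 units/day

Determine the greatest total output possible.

bender + router: floor space 2 + 12 = 14 ≤ 16, output 16 + 11 = 27.
bender + press: floor space 2 + 14 = 16 ≤ 16, output 16 + 10 = 26.
bender + punch: floor space 2 + 4 = 6 ≤ 16, output 16 + 10 = 26.
Best is bender and router with total output 27.

27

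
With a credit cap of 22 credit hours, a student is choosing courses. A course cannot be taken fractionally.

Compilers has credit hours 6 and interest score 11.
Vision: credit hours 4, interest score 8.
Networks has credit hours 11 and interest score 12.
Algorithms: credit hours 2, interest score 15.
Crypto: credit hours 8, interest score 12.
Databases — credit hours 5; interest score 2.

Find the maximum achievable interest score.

46

Allowing fractional choices, the relaxed optimum would be about 48.2, but courses are indivisible.
Compilers + Algorithms + Crypto + Databases: credit hours 6 + 2 + 8 + 5 = 21 ≤ 22, interest score 11 + 15 + 12 + 2 = 40.
Compilers + Vision + Algorithms + Crypto: credit hours 6 + 4 + 2 + 8 = 20 ≤ 22, interest score 11 + 8 + 15 + 12 = 46.
Best is Compilers, Vision, Algorithms, and Crypto with total interest score 46.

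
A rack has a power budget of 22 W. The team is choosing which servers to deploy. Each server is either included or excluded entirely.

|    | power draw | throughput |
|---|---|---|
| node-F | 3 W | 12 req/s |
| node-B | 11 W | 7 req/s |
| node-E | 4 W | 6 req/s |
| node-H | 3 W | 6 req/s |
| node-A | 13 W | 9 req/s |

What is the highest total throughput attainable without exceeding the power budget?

31

Take node-F, node-B, node-E, and node-H: power draw 3 + 11 + 4 + 3 = 21 ≤ 22, throughput 12 + 7 + 6 + 6 = 31.
No other feasible combination does better.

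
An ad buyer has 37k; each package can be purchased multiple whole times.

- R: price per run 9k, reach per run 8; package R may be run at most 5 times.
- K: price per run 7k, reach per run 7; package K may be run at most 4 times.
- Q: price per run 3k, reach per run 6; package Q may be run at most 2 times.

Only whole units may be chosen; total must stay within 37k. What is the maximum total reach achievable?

41

Q has the best ratio (6/3); taking only Q gives at most 2×6 = 12 (stopped by the supply cap of 2).
Mixing does better — 1×R, 3×K, and 2×Q: price 36 ≤ 37, reach 1·8 + 3·7 + 2·6 = 41.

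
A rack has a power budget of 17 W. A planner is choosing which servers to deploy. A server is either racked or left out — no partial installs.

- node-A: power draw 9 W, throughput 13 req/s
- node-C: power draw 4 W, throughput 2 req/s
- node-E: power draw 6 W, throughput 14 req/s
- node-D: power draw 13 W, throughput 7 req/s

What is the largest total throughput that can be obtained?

27

This is a 0-1 knapsack instance.
Take node-A and node-E: power draw 9 + 6 = 15 ≤ 17, throughput 13 + 14 = 27.
No other feasible combination does better.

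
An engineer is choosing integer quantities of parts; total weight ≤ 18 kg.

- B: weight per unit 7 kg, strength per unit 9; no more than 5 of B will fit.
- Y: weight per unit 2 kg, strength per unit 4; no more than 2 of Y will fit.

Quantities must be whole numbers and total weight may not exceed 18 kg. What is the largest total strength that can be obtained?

Y has the best ratio (4/2); taking only Y gives at most 2×4 = 8 (stopped by the supply cap of 2).
Mixing does better — 2×B and 2×Y: weight 18 ≤ 18, strength 2·9 + 2·4 = 26.

26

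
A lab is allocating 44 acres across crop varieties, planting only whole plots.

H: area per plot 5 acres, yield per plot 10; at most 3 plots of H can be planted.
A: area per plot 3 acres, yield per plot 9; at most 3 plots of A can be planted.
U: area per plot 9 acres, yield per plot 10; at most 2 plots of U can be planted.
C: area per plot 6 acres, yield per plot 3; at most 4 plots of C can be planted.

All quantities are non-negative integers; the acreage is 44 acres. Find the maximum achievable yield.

A has the best ratio (9/3); taking only A gives at most 3×9 = 27 (stopped by the supply cap of 3).
Mixing does better — 3×H, 3×A, and 2×U: area 42 ≤ 44, yield 3·10 + 3·9 + 2·10 = 77.

77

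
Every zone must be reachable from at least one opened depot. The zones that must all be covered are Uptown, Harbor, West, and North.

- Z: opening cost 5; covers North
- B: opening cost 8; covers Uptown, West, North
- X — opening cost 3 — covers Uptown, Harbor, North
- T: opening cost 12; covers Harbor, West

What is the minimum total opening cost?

This is an integer covering problem.
Choose B and X: together they cover Uptown, Harbor, West, North — every zone.
Total opening cost: 8 + 3 = 11.

11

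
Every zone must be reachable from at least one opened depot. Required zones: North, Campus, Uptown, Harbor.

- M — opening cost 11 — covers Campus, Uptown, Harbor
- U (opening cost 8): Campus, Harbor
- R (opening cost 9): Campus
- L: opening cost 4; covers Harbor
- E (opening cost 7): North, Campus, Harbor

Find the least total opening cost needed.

Choose M and E: together they cover North, Campus, Uptown, Harbor — every zone.
Total opening cost: 11 + 7 = 18.

18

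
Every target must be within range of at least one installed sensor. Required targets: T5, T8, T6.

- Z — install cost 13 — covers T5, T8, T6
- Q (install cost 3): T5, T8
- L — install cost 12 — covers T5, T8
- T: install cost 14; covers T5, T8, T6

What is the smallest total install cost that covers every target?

13

The greedy cost-per-new-target heuristic would pick Q and Z for 16, but a cheaper cover exists.
Z alone covers T5, T8, T6 — every target.
Total install cost: 13.
No cover costs less than 13.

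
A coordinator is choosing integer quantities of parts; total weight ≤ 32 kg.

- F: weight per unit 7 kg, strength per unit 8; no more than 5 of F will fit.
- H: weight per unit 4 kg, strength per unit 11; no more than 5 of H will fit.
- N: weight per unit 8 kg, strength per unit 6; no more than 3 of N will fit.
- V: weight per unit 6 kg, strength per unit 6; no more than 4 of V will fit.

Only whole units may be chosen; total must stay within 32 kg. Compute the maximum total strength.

This is a bounded integer knapsack.
5×H and 2×V: weight 32 ≤ 32, strength 5·11 + 2·6 = 67.
1×F and 5×H: weight 27 ≤ 32, strength 1·8 + 5·11 = 63.
Best is 67.

67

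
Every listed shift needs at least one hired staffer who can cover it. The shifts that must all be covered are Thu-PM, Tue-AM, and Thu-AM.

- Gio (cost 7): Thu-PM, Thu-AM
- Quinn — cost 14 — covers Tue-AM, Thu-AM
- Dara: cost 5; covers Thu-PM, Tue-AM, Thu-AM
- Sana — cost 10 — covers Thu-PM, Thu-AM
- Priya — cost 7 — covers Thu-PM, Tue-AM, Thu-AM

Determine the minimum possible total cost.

Dara alone covers Thu-PM, Tue-AM, Thu-AM — every shift.
Total cost: 5.
No cover costs less than 5.

5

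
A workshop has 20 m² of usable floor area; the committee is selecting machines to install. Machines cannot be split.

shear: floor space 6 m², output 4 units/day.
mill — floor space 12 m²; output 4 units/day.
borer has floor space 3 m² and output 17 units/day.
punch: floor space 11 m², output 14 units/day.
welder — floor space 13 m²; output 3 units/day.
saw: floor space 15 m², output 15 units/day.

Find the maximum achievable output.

35

Treat it as a binary knapsack problem.
Take shear, borer, and punch: floor space 6 + 3 + 11 = 20 ≤ 20, output 4 + 17 + 14 = 35.
No other feasible combination does better.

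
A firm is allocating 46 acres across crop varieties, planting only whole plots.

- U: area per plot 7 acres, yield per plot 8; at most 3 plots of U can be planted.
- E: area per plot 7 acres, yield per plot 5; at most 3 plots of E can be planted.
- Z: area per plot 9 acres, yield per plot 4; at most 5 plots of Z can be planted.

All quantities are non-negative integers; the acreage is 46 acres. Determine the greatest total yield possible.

3×U, 2×E, and 1×Z: area 44 ≤ 46, yield 3·8 + 2·5 + 1·4 = 38.
3×U and 3×E: area 42 ≤ 46, yield 3·8 + 3·5 = 39.
Best is 39.

39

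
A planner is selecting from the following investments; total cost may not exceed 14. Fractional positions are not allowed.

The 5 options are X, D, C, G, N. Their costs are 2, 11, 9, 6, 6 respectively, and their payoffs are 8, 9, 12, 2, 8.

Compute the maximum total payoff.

Allowing fractional choices, the relaxed optimum would be about 24.0, but investments are indivisible.
X + D: cost 2 + 11 = 13 ≤ 14, payoff 8 + 9 = 17.
X + G + N: cost 2 + 6 + 6 = 14 ≤ 14, payoff 8 + 2 + 8 = 18.
X + C: cost 2 + 9 = 11 ≤ 14, payoff 8 + 12 = 20.
Best is X and C with total payoff 20.

20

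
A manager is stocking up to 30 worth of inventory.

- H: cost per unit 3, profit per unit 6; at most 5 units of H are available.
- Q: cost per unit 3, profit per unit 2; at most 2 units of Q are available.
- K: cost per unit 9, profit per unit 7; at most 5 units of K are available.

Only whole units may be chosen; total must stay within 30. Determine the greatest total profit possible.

This is a bounded integer knapsack.
H has the best ratio (6/3); taking only H gives at most 5×6 = 30 (stopped by the supply cap of 5).
Mixing does better — 5×H, 2×Q, and 1×K: cost 30 ≤ 30, profit 5·6 + 2·2 + 1·7 = 41.

41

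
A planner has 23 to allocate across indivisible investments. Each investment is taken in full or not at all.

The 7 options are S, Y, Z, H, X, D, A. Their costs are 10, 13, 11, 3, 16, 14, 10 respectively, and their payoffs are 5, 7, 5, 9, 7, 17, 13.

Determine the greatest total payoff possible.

27

H + D: cost 3 + 14 = 17 ≤ 23, payoff 9 + 17 = 26.
S + H + A: cost 10 + 3 + 10 = 23 ≤ 23, payoff 5 + 9 + 13 = 27.
H + A: cost 3 + 10 = 13 ≤ 23, payoff 9 + 13 = 22.
Best is S, H, and A with total payoff 27.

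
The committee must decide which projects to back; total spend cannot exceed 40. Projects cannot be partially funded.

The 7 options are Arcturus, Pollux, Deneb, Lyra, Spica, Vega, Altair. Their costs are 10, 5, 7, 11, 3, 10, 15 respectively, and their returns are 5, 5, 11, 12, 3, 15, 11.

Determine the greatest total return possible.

46

Pollux + Deneb + Lyra + Spica + Vega: cost 5 + 7 + 11 + 3 + 10 = 36 ≤ 40, return 5 + 11 + 12 + 3 + 15 = 46.
Pollux + Deneb + Spica + Vega + Altair: cost 5 + 7 + 3 + 10 + 15 = 40 ≤ 40, return 5 + 11 + 3 + 15 + 11 = 45.
Best is Pollux, Deneb, Lyra, Spica, and Vega with total return 46.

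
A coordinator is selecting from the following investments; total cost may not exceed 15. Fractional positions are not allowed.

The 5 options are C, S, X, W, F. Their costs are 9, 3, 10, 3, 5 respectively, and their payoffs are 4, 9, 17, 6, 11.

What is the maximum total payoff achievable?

28

This is an integer program with binary decision variables.
Allowing fractional choices, the relaxed optimum would be about 32.8, but investments are indivisible.
X + F: cost 10 + 5 = 15 ≤ 15, payoff 17 + 11 = 28.
S + W + F: cost 3 + 3 + 5 = 11 ≤ 15, payoff 9 + 6 + 11 = 26.
Best is X and F with total payoff 28.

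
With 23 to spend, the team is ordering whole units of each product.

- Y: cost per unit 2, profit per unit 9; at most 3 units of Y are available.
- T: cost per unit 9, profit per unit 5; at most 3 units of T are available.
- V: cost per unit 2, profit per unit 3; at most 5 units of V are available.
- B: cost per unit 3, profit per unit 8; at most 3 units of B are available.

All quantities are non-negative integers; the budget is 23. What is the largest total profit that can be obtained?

63

Y has the best ratio (9/2); taking only Y gives at most 3×9 = 27 (stopped by the supply cap of 3).
Mixing does better — 3×Y, 4×V, and 3×B: cost 23 ≤ 23, profit 3·9 + 4·3 + 3·8 = 63.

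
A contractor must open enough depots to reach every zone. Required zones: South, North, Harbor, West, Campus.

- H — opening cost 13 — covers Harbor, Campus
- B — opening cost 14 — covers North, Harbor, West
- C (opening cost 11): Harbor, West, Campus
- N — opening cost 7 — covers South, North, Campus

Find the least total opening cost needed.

This is a weighted set-cover instance.
Choose C and N: together they cover South, North, Harbor, West, Campus — every zone.
Total opening cost: 11 + 7 = 18.
No cover costs less than 18.

18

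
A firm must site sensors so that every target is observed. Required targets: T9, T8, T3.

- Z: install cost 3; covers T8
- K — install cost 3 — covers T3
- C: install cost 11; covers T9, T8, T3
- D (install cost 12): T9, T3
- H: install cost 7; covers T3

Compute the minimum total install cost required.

11

The greedy cost-per-new-target heuristic would pick Z, K, and C for 17, but a cheaper cover exists.
C alone covers T9, T8, T3 — every target.
Total install cost: 11.
No cover costs less than 11.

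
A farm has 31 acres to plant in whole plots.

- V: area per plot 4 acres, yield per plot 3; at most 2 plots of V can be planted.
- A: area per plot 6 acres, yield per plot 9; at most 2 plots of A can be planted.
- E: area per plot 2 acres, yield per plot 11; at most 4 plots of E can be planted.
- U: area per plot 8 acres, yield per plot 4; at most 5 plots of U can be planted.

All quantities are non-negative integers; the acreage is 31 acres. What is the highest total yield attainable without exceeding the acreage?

This is a bounded integer knapsack.
2×A, 4×E, and 1×U: area 28 ≤ 31, yield 2·9 + 4·11 + 1·4 = 66.
2×V, 2×A, and 4×E: area 28 ≤ 31, yield 2·3 + 2·9 + 4·11 = 68.
Best is 68.

68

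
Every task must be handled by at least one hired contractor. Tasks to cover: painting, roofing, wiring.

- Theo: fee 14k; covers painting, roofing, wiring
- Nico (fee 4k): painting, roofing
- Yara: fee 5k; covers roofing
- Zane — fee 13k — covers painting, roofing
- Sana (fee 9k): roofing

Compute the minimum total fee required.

Theo alone covers painting, roofing, wiring — every task.
Total fee: 14.

14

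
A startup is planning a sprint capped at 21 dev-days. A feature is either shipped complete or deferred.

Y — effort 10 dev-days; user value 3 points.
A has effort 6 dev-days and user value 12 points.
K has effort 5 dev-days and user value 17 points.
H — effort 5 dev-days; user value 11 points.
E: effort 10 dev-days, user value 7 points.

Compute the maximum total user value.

40

Take A, K, and H: effort 6 + 5 + 5 = 16 ≤ 21, user value 12 + 17 + 11 = 40.
No other feasible combination does better.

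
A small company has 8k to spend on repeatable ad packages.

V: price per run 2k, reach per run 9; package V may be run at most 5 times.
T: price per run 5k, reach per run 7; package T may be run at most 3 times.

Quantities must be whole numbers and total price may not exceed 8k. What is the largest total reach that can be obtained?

V has the best ratio (9/2); taking only V gives at most 4×9 = 36 (stopped by the price limit).
Optimal: 4×V: price 8 ≤ 8, reach 4·9 = 36.

36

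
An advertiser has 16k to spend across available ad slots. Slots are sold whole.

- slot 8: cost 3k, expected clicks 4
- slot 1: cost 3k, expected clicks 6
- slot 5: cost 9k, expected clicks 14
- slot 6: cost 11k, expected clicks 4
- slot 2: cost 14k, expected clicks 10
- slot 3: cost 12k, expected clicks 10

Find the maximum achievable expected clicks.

24

Allowing fractional choices, the relaxed optimum would be about 24.8, but ad slots are indivisible.
slot 8 + slot 1 + slot 5: cost 3 + 3 + 9 = 15 ≤ 16, expected clicks 4 + 6 + 14 = 24.
slot 1 + slot 5: cost 3 + 9 = 12 ≤ 16, expected clicks 6 + 14 = 20.
Best is slot 8, slot 1, and slot 5 with total expected clicks 24.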